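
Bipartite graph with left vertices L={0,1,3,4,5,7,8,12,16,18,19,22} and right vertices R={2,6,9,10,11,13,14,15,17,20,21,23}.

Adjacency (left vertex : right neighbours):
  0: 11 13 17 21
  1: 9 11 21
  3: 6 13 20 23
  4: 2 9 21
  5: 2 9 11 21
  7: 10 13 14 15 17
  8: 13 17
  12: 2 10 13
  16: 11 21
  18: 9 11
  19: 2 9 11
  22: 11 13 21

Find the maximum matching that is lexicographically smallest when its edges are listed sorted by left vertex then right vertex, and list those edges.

Lex-smallest maximum matching: {(0,11), (1,9), (3,6), (4,2), (5,21), (7,14), (8,17), (12,10), (22,13)}

|M| = 9 (so the lex-smallest maximum matching has 9 edges)
process left vertices in ascending order; for each, take the smallest-labelled available neighbour that still permits 9 edges overall, or leave it unmatched if none does
lex-smallest matching: {0-11, 1-9, 3-6, 4-2, 5-21, 7-14, 8-17, 12-10, 22-13}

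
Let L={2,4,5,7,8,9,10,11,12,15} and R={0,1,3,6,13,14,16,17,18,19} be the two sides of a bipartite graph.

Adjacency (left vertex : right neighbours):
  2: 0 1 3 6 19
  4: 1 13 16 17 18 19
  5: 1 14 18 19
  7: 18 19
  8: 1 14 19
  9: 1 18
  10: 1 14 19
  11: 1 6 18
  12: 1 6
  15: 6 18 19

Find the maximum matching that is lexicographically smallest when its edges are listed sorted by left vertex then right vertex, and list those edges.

|M| = 7 (so the lex-smallest maximum matching has 7 edges)
process left vertices in ascending order; for each, take the smallest-labelled available neighbour that still permits 7 edges overall, or leave it unmatched if none does
lex-smallest matching: {2-0, 4-13, 5-1, 7-18, 8-14, 10-19, 11-6}

Lex-smallest maximum matching: {(2,0), (4,13), (5,1), (7,18), (8,14), (10,19), (11,6)}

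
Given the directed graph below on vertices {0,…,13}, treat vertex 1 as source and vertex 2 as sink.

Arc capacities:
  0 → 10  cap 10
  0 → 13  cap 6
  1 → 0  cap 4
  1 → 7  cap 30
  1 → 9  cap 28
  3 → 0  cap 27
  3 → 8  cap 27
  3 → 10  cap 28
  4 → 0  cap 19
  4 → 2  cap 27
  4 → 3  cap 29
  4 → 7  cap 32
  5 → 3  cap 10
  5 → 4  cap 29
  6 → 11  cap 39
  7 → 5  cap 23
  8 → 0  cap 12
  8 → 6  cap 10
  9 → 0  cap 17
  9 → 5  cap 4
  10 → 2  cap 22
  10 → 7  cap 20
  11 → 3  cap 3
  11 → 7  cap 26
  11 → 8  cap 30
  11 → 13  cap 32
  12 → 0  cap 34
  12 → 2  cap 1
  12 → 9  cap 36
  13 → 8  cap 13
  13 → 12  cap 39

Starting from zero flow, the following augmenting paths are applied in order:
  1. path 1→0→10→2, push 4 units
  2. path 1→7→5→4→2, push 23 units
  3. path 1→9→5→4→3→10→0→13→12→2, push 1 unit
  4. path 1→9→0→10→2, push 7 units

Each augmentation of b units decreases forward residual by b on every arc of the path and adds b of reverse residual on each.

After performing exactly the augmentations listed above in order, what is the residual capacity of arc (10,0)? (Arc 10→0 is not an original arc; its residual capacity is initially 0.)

after path 1 (1→0→10→2, push 4): res(10,0)=4
after path 2 (1→7→5→4→2, push 23): res(10,0)=4
after path 3 (1→9→5→4→3→10→0→13→12→2, push 1): res(10,0)=3
after path 4 (1→9→0→10→2, push 7): res(10,0)=10

Residual capacity of (10,0): 10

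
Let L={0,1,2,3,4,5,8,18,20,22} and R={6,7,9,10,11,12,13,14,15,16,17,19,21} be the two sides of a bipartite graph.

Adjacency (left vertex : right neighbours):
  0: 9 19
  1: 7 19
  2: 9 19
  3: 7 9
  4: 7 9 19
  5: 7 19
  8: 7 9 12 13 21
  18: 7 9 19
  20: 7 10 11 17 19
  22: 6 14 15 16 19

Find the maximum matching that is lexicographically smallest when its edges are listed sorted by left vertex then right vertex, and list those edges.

Lex-smallest maximum matching: {(0,9), (1,7), (2,19), (8,12), (20,10), (22,6)}

|M| = 6 (so the lex-smallest maximum matching has 6 edges)
process left vertices in ascending order; for each, take the smallest-labelled available neighbour that still permits 6 edges overall, or leave it unmatched if none does
lex-smallest matching: {0-9, 1-7, 2-19, 8-12, 20-10, 22-6}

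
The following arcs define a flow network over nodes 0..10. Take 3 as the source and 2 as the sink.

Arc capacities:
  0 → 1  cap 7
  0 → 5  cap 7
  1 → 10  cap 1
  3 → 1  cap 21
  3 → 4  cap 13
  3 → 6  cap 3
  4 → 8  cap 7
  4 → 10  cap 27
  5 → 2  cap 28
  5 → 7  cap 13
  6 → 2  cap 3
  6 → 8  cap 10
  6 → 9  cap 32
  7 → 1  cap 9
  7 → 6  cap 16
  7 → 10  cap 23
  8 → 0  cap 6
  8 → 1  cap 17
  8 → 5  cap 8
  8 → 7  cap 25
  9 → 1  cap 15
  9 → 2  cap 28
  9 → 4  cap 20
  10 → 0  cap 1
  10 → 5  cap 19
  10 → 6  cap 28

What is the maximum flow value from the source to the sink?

Maximum flow value: 17

augment #1: 3→6→2 bottleneck 3, total now 3
augment #2: 3→1→10→5→2 bottleneck 1, total now 4
augment #3: 3→4→8→5→2 bottleneck 7, total now 11
augment #4: 3→4→10→5→2 bottleneck 6, total now 17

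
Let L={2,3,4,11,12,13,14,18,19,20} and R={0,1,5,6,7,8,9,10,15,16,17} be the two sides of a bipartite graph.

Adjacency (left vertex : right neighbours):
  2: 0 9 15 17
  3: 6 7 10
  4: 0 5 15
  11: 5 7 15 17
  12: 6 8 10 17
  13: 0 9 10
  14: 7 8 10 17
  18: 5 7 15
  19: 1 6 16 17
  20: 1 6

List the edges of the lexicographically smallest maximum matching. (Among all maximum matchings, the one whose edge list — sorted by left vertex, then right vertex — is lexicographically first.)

Lex-smallest maximum matching: {(2,0), (3,6), (4,5), (11,7), (12,8), (13,9), (14,10), (18,15), (19,16), (20,1)}

|M| = 10 (so the lex-smallest maximum matching has 10 edges)
process left vertices in ascending order; for each, take the smallest-labelled available neighbour that still permits 10 edges overall, or leave it unmatched if none does
lex-smallest matching: {2-0, 3-6, 4-5, 11-7, 12-8, 13-9, 14-10, 18-15, 19-16, 20-1}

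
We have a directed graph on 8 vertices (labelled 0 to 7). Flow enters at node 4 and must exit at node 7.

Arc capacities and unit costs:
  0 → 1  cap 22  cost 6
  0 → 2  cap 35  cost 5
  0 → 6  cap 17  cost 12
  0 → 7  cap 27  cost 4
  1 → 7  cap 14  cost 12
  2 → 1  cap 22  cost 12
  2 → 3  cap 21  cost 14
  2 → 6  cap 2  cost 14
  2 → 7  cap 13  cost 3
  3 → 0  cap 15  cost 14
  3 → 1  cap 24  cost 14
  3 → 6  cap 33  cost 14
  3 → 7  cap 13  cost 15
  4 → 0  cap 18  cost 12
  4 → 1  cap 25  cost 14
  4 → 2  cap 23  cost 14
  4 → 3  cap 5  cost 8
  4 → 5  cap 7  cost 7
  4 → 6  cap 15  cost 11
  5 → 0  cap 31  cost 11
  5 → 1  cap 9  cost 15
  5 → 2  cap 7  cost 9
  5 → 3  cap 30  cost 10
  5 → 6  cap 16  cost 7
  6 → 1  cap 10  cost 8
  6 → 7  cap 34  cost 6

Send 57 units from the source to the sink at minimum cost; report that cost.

Minimum cost for 57 units: 996

shortest-cost path #1: 4→0→7 push 18 @ unit cost 16 (adds 288)
shortest-cost path #2: 4→6→7 push 15 @ unit cost 17 (adds 255)
shortest-cost path #3: 4→2→7 push 13 @ unit cost 17 (adds 221)
shortest-cost path #4: 4→5→6→7 push 7 @ unit cost 20 (adds 140)
shortest-cost path #5: 4→3→7 push 4 @ unit cost 23 (adds 92)
total cost = 996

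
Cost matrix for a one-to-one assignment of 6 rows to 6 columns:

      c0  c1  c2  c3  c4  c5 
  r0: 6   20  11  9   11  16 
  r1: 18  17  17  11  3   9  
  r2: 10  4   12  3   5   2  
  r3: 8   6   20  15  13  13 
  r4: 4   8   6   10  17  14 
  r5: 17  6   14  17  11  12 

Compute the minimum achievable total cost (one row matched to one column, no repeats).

optimal assignment: row0→col3 (cost 9), row1→col4 (cost 3), row2→col5 (cost 2), row3→col0 (cost 8), row4→col2 (cost 6), row5→col1 (cost 6)
total = 9 + 3 + 2 + 8 + 6 + 6 = 34

Minimum assignment cost: 34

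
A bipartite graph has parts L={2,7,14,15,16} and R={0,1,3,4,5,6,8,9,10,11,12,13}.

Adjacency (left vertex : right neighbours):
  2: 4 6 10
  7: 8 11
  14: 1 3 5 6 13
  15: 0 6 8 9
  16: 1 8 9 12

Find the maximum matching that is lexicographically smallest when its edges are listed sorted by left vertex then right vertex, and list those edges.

|M| = 5 (so the lex-smallest maximum matching has 5 edges)
process left vertices in ascending order; for each, take the smallest-labelled available neighbour that still permits 5 edges overall, or leave it unmatched if none does
lex-smallest matching: {2-4, 7-8, 14-1, 15-0, 16-9}

Lex-smallest maximum matching: {(2,4), (7,8), (14,1), (15,0), (16,9)}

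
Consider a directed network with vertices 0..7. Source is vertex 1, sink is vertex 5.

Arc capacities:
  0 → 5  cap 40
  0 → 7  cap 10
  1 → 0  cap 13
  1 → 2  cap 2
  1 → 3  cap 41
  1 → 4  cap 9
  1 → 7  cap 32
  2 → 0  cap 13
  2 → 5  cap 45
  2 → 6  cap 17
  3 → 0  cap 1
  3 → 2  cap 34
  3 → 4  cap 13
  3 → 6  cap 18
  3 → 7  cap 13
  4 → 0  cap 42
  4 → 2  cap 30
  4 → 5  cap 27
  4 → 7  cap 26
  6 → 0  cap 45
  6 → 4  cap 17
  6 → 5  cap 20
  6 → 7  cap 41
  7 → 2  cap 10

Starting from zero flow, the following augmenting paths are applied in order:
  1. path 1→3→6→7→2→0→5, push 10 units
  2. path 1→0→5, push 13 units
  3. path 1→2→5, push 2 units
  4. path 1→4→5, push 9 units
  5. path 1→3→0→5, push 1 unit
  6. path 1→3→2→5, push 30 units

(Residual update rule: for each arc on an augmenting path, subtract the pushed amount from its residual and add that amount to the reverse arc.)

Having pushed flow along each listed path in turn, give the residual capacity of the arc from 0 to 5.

Residual capacity of (0,5): 16

after path 1 (1→3→6→7→2→0→5, push 10): res(0,5)=30
after path 2 (1→0→5, push 13): res(0,5)=17
after path 3 (1→2→5, push 2): res(0,5)=17
after path 4 (1→4→5, push 9): res(0,5)=17
after path 5 (1→3→0→5, push 1): res(0,5)=16
after path 6 (1→3→2→5, push 30): res(0,5)=16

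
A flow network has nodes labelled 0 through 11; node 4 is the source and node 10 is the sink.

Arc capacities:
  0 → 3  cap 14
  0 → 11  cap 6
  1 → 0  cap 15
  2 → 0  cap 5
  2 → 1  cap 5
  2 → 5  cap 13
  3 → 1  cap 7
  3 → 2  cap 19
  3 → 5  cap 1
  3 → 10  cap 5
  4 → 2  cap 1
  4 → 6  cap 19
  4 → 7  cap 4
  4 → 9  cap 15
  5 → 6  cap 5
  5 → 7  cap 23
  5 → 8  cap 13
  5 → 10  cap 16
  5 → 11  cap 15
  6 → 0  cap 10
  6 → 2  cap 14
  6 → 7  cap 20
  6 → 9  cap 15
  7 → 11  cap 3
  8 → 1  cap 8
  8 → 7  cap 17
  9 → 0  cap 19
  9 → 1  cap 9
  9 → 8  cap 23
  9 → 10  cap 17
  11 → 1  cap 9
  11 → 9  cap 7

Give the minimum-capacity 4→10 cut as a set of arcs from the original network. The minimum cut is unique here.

Min-cut arcs: {(2,5), (3,5), (3,10), (9,10)} (total capacity 36)

augment #1: 4→9→10 push 15
augment #2: 4→2→5→10 push 1
augment #3: 4→6→9→10 push 2
augment #4: 4→6→0→3→10 push 5
augment #5: 4→6→2→5→10 push 12
augment #6: 4→7→11→1→0→3→5→10 push 1
max flow = 36; residual-reachable set from 4 gives S-side
cut edges (S→T): {(2,5), (3,5), (3,10), (9,10)} total cap 36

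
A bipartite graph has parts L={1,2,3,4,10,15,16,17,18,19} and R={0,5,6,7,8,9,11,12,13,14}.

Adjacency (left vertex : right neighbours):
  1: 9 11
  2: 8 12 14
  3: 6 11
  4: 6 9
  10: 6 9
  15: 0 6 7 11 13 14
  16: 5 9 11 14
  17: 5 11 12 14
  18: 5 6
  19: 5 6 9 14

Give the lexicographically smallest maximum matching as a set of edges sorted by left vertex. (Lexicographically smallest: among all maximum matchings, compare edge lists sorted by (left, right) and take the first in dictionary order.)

|M| = 8 (so the lex-smallest maximum matching has 8 edges)
process left vertices in ascending order; for each, take the smallest-labelled available neighbour that still permits 8 edges overall, or leave it unmatched if none does
lex-smallest matching: {1-9, 2-8, 3-6, 15-0, 16-11, 17-12, 18-5, 19-14}

Lex-smallest maximum matching: {(1,9), (2,8), (3,6), (15,0), (16,11), (17,12), (18,5), (19,14)}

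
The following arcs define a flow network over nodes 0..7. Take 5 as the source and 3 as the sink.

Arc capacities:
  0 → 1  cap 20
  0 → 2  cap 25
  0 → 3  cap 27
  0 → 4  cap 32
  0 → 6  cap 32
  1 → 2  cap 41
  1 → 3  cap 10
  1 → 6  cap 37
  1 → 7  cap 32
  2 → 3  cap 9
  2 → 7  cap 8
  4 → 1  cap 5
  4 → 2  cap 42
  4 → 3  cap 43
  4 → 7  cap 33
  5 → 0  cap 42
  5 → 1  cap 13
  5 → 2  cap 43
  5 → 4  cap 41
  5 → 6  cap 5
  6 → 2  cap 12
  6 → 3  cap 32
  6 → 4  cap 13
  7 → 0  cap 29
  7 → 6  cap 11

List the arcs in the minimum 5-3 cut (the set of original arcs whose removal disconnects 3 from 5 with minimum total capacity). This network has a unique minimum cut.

Min-cut arcs: {(2,3), (2,7), (5,0), (5,1), (5,4), (5,6)} (total capacity 118)

augment #1: 5→0→3 push 27
augment #2: 5→1→3 push 10
augment #3: 5→2→3 push 9
augment #4: 5→4→3 push 41
augment #5: 5→6→3 push 5
augment #6: 5→0→4→3 push 2
augment #7: 5→0→6→3 push 13
augment #8: 5→1→6→3 push 3
augment #9: 5→2→7→6→3 push 8
max flow = 118; residual-reachable set from 5 gives S-side
cut edges (S→T): {(2,3), (2,7), (5,0), (5,1), (5,4), (5,6)} total cap 118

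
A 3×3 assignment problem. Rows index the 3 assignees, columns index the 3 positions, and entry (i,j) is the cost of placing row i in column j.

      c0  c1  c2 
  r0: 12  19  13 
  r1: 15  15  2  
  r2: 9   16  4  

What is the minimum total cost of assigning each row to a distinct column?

one of 2 optimal assignments: row0→col0 (cost 12), row1→col2 (cost 2), row2→col1 (cost 16)
total = 12 + 2 + 16 = 30

Minimum assignment cost: 30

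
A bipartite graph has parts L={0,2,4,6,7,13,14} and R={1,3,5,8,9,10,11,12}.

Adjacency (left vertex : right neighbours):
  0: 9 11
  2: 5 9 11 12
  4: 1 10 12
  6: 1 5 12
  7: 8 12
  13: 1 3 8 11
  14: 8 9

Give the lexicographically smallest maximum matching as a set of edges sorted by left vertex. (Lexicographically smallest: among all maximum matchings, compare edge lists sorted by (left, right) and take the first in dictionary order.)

Lex-smallest maximum matching: {(0,9), (2,5), (4,10), (6,1), (7,12), (13,3), (14,8)}

|M| = 7 (so the lex-smallest maximum matching has 7 edges)
process left vertices in ascending order; for each, take the smallest-labelled available neighbour that still permits 7 edges overall, or leave it unmatched if none does
lex-smallest matching: {0-9, 2-5, 4-10, 6-1, 7-12, 13-3, 14-8}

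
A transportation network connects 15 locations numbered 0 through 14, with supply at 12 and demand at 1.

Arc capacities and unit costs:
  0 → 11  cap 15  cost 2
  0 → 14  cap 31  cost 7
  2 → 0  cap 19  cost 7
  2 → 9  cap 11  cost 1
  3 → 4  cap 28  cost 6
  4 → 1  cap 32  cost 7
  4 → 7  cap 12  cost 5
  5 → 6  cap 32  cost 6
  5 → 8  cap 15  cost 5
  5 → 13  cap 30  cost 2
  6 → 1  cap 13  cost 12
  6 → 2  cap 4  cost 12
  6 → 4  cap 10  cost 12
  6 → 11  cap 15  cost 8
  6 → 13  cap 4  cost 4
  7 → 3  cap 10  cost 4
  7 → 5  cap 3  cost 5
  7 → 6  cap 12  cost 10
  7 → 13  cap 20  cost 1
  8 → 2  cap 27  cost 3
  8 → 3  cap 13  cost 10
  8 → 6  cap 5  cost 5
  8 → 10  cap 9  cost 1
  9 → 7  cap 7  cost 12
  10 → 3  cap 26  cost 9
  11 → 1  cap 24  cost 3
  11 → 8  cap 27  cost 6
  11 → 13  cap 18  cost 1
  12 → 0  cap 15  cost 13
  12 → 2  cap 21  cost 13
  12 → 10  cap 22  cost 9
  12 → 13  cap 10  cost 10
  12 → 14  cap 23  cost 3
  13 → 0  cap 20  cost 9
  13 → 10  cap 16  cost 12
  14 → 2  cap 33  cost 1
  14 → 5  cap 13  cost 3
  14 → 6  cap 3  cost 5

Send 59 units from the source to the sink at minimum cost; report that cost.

shortest-cost path #1: 12→14→2→0→11→1 push 15 @ unit cost 16 (adds 240)
shortest-cost path #2: 12→14→6→11→1 push 3 @ unit cost 19 (adds 57)
shortest-cost path #3: 12→14→5→6→11→1 push 5 @ unit cost 23 (adds 115)
shortest-cost path #4: 12→0→2→14→5→6→11→1 push 1 @ unit cost 25 (adds 25)
shortest-cost path #5: 12→0→2→14→5→6→1 push 7 @ unit cost 26 (adds 182)
shortest-cost path #6: 12→10→3→4→1 push 22 @ unit cost 31 (adds 682)
shortest-cost path #7: 12→0→2→9→7→3→4→1 push 6 @ unit cost 36 (adds 216)
total cost = 1517

Minimum cost for 59 units: 1517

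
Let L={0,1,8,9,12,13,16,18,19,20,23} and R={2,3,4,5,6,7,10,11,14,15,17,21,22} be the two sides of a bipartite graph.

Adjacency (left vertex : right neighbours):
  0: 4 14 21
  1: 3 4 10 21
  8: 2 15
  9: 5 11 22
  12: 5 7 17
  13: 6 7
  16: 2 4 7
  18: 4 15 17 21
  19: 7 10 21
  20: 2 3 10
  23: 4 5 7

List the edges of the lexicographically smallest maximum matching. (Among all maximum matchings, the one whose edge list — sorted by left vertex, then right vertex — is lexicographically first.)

|M| = 11 (so the lex-smallest maximum matching has 11 edges)
process left vertices in ascending order; for each, take the smallest-labelled available neighbour that still permits 11 edges overall, or leave it unmatched if none does
lex-smallest matching: {0-4, 1-3, 8-2, 9-11, 12-17, 13-6, 16-7, 18-15, 19-21, 20-10, 23-5}

Lex-smallest maximum matching: {(0,4), (1,3), (8,2), (9,11), (12,17), (13,6), (16,7), (18,15), (19,21), (20,10), (23,5)}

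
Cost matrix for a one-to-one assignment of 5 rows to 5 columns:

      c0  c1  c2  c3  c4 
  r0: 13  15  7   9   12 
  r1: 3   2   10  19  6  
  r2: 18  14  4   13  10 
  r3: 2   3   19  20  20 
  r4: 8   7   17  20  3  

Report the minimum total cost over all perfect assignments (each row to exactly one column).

optimal assignment: row0→col3 (cost 9), row1→col1 (cost 2), row2→col2 (cost 4), row3→col0 (cost 2), row4→col4 (cost 3)
total = 9 + 2 + 4 + 2 + 3 = 20

Minimum assignment cost: 20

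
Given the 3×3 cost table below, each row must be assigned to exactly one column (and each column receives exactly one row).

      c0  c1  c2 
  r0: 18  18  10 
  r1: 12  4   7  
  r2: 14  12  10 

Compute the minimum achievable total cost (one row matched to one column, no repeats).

Minimum assignment cost: 28

optimal assignment: row0→col2 (cost 10), row1→col1 (cost 4), row2→col0 (cost 14)
total = 10 + 4 + 14 = 28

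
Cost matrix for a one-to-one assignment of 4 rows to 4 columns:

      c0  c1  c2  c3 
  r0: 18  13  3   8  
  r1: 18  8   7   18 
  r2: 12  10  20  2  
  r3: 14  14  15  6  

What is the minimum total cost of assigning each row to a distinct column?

optimal assignment: row0→col2 (cost 3), row1→col1 (cost 8), row2→col3 (cost 2), row3→col0 (cost 14)
total = 3 + 8 + 2 + 14 = 27

Minimum assignment cost: 27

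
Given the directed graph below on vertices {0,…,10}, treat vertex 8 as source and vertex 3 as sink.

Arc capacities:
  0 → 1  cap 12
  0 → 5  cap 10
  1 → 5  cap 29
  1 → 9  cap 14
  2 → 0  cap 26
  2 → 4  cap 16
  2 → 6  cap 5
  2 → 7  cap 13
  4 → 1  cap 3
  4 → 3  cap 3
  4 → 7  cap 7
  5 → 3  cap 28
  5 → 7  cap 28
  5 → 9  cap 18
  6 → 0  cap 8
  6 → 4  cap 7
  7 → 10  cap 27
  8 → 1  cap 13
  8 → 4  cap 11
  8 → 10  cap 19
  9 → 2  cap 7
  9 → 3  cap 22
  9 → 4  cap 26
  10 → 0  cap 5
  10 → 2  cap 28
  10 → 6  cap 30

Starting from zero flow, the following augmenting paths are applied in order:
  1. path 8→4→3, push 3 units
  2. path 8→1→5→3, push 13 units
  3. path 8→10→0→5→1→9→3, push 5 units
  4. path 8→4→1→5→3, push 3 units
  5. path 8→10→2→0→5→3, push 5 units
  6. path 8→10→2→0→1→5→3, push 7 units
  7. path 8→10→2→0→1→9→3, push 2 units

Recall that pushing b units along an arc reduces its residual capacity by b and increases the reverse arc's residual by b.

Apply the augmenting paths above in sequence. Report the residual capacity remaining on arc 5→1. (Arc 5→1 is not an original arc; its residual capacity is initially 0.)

after path 1 (8→4→3, push 3): res(5,1)=0
after path 2 (8→1→5→3, push 13): res(5,1)=13
after path 3 (8→10→0→5→1→9→3, push 5): res(5,1)=8
after path 4 (8→4→1→5→3, push 3): res(5,1)=11
after path 5 (8→10→2→0→5→3, push 5): res(5,1)=11
after path 6 (8→10→2→0→1→5→3, push 7): res(5,1)=18
after path 7 (8→10→2→0→1→9→3, push 2): res(5,1)=18

Residual capacity of (5,1): 18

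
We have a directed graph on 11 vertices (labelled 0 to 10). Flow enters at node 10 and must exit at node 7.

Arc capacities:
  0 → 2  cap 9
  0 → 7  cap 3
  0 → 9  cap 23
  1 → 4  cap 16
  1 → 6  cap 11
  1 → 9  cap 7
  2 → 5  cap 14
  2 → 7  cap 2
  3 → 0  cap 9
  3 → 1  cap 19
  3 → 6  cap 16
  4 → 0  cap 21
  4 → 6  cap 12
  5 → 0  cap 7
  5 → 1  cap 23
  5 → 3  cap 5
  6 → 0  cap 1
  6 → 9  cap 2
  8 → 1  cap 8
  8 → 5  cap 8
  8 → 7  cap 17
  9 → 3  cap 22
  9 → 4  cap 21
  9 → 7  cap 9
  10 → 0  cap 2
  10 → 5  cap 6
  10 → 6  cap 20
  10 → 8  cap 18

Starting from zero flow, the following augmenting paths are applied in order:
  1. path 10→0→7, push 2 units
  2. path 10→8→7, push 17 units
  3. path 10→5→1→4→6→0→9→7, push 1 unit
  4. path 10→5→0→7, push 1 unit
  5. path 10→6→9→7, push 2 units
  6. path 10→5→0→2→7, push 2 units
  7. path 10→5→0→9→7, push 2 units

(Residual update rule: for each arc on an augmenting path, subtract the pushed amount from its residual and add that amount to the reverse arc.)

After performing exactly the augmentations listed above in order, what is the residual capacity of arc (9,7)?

after path 1 (10→0→7, push 2): res(9,7)=9
after path 2 (10→8→7, push 17): res(9,7)=9
after path 3 (10→5→1→4→6→0→9→7, push 1): res(9,7)=8
after path 4 (10→5→0→7, push 1): res(9,7)=8
after path 5 (10→6→9→7, push 2): res(9,7)=6
after path 6 (10→5→0→2→7, push 2): res(9,7)=6
after path 7 (10→5→0→9→7, push 2): res(9,7)=4

Residual capacity of (9,7): 4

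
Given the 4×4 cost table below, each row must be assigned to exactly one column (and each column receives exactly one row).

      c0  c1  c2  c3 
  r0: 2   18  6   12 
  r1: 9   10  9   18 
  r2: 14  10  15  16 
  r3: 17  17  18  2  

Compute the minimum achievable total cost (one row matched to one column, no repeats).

optimal assignment: row0→col0 (cost 2), row1→col2 (cost 9), row2→col1 (cost 10), row3→col3 (cost 2)
total = 2 + 9 + 10 + 2 = 23

Minimum assignment cost: 23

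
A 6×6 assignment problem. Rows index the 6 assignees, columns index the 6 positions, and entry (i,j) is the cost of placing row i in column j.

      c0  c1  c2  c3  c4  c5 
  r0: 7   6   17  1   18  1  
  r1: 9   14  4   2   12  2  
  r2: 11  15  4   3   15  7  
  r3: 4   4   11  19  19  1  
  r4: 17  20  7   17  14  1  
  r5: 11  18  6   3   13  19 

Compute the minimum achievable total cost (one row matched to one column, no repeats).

Minimum assignment cost: 30

one of 2 optimal assignments: row0→col1 (cost 6), row1→col3 (cost 2), row2→col2 (cost 4), row3→col0 (cost 4), row4→col5 (cost 1), row5→col4 (cost 13)
total = 6 + 2 + 4 + 4 + 1 + 13 = 30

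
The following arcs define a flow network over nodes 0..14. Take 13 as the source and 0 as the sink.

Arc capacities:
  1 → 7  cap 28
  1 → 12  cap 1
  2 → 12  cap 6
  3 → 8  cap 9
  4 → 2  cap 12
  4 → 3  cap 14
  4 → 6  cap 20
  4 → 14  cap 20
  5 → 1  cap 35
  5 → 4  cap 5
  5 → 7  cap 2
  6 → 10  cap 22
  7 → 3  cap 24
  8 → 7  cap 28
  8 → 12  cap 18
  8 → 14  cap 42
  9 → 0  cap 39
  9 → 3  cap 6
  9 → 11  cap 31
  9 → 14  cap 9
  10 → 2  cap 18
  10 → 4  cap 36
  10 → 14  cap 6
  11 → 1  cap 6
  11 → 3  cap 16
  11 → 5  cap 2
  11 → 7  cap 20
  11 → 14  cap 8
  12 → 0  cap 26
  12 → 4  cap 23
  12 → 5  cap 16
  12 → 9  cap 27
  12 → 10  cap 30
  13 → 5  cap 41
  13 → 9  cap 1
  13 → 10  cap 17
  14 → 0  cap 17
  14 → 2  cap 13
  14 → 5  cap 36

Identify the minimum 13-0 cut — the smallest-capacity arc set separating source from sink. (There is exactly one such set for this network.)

Min-cut arcs: {(1,12), (3,8), (5,4), (13,9), (13,10)} (total capacity 33)

augment #1: 13→9→0 push 1
augment #2: 13→10→14→0 push 6
augment #3: 13→5→1→12→0 push 1
augment #4: 13→5→4→14→0 push 5
augment #5: 13→10→2→12→0 push 6
augment #6: 13→10→4→14→0 push 5
augment #7: 13→5→7→3→8→12→0 push 2
augment #8: 13→5→1→7→3→8→12→0 push 7
max flow = 33; residual-reachable set from 13 gives S-side
cut edges (S→T): {(1,12), (3,8), (5,4), (13,9), (13,10)} total cap 33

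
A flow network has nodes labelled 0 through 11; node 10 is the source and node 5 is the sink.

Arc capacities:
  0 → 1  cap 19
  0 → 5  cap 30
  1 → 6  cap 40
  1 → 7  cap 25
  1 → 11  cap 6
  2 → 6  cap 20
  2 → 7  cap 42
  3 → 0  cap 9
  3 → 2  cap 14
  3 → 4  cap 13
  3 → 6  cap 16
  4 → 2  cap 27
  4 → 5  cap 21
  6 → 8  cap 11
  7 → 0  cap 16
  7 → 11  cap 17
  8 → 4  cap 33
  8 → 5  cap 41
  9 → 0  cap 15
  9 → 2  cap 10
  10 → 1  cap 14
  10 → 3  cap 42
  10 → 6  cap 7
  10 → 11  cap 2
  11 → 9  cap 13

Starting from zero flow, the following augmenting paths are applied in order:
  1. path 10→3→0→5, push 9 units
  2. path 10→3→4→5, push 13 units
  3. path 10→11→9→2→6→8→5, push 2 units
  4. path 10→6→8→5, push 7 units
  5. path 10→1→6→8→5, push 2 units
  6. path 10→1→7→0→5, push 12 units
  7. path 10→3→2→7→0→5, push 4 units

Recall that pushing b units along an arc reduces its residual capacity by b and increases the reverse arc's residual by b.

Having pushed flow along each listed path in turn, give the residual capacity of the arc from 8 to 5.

after path 1 (10→3→0→5, push 9): res(8,5)=41
after path 2 (10→3→4→5, push 13): res(8,5)=41
after path 3 (10→11→9→2→6→8→5, push 2): res(8,5)=39
after path 4 (10→6→8→5, push 7): res(8,5)=32
after path 5 (10→1→6→8→5, push 2): res(8,5)=30
after path 6 (10→1→7→0→5, push 12): res(8,5)=30
after path 7 (10→3→2→7→0→5, push 4): res(8,5)=30

Residual capacity of (8,5): 30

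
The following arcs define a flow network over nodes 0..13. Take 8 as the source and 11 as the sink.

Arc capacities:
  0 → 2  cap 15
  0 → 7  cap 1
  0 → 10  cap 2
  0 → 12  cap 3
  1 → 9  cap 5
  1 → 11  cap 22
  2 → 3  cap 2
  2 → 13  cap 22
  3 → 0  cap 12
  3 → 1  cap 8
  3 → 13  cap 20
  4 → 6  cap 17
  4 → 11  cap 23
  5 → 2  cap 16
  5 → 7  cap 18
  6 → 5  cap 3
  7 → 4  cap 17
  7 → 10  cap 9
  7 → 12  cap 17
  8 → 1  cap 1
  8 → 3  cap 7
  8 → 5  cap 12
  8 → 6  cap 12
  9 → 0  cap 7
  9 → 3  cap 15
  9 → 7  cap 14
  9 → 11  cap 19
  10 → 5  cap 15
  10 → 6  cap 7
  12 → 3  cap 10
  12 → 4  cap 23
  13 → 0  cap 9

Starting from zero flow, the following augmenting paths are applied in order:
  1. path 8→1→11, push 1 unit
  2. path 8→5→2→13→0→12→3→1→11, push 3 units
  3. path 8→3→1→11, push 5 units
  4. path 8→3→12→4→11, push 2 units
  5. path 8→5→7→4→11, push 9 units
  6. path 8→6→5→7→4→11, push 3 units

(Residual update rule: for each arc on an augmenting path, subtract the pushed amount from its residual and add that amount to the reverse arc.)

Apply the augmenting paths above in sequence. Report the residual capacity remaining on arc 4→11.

Residual capacity of (4,11): 9

after path 1 (8→1→11, push 1): res(4,11)=23
after path 2 (8→5→2→13→0→12→3→1→11, push 3): res(4,11)=23
after path 3 (8→3→1→11, push 5): res(4,11)=23
after path 4 (8→3→12→4→11, push 2): res(4,11)=21
after path 5 (8→5→7→4→11, push 9): res(4,11)=12
after path 6 (8→6→5→7→4→11, push 3): res(4,11)=9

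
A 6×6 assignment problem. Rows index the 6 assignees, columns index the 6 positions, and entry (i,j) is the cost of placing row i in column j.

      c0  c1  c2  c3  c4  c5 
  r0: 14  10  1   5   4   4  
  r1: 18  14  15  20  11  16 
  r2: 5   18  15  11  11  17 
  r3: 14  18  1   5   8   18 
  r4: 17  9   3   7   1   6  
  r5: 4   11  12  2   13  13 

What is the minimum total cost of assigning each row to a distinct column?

Minimum assignment cost: 27

optimal assignment: row0→col5 (cost 4), row1→col1 (cost 14), row2→col0 (cost 5), row3→col2 (cost 1), row4→col4 (cost 1), row5→col3 (cost 2)
total = 4 + 14 + 5 + 1 + 1 + 2 = 27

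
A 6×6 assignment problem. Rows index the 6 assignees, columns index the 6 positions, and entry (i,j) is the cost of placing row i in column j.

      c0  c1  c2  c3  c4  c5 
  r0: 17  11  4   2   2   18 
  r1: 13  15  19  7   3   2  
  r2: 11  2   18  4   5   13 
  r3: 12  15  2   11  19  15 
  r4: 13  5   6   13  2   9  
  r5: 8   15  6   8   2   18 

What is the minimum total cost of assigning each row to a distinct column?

Minimum assignment cost: 18

optimal assignment: row0→col3 (cost 2), row1→col5 (cost 2), row2→col1 (cost 2), row3→col2 (cost 2), row4→col4 (cost 2), row5→col0 (cost 8)
total = 2 + 2 + 2 + 2 + 2 + 8 = 18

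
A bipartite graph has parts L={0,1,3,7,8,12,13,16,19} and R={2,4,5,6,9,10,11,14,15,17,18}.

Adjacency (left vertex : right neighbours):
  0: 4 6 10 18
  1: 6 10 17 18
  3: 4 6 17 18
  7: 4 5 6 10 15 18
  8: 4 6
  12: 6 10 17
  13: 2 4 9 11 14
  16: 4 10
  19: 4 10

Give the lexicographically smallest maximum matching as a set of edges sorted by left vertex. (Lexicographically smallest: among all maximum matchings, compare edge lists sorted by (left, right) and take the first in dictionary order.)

Lex-smallest maximum matching: {(0,4), (1,6), (3,18), (7,5), (12,17), (13,2), (16,10)}

|M| = 7 (so the lex-smallest maximum matching has 7 edges)
process left vertices in ascending order; for each, take the smallest-labelled available neighbour that still permits 7 edges overall, or leave it unmatched if none does
lex-smallest matching: {0-4, 1-6, 3-18, 7-5, 12-17, 13-2, 16-10}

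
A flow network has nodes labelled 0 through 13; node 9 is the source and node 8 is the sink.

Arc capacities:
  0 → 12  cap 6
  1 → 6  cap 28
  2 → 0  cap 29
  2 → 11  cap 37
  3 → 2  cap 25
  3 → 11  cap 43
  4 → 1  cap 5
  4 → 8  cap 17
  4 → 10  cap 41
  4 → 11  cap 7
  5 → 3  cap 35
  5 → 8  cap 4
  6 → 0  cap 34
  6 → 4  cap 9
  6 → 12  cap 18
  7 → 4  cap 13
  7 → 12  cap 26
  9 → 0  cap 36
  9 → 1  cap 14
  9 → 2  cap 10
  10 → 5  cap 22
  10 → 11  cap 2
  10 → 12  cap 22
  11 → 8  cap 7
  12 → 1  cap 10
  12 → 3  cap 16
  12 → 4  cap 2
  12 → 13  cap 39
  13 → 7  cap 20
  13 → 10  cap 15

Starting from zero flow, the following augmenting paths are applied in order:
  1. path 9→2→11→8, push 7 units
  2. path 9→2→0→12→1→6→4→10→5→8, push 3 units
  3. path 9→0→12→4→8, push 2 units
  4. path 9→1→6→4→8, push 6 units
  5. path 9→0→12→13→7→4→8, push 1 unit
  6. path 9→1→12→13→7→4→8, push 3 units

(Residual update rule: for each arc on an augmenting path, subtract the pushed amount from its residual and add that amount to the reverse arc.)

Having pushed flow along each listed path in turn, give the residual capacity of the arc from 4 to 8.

after path 1 (9→2→11→8, push 7): res(4,8)=17
after path 2 (9→2→0→12→1→6→4→10→5→8, push 3): res(4,8)=17
after path 3 (9→0→12→4→8, push 2): res(4,8)=15
after path 4 (9→1→6→4→8, push 6): res(4,8)=9
after path 5 (9→0→12→13→7→4→8, push 1): res(4,8)=8
after path 6 (9→1→12→13→7→4→8, push 3): res(4,8)=5

Residual capacity of (4,8): 5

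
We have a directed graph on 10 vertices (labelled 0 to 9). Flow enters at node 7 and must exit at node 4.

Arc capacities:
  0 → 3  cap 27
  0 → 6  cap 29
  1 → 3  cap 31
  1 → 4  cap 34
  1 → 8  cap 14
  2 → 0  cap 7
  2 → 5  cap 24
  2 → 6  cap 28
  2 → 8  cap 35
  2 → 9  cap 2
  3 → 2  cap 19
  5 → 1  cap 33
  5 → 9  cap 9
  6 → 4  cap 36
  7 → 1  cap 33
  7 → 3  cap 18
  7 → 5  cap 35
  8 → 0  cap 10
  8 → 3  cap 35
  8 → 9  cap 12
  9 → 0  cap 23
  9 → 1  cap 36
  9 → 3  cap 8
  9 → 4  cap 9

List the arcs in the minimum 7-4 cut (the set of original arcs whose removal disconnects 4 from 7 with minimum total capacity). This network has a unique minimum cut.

augment #1: 7→1→4 push 33
augment #2: 7→5→1→4 push 1
augment #3: 7→5→9→4 push 9
augment #4: 7→3→2→6→4 push 18
augment #5: 7→5→1→3→2→6→4 push 1
augment #6: 7→5→1→8→0→6→4 push 10
augment #7: 7→5→1→8→9→0→6→4 push 4
max flow = 76; residual-reachable set from 7 gives S-side
cut edges (S→T): {(1,4), (1,8), (3,2), (5,9)} total cap 76

Min-cut arcs: {(1,4), (1,8), (3,2), (5,9)} (total capacity 76)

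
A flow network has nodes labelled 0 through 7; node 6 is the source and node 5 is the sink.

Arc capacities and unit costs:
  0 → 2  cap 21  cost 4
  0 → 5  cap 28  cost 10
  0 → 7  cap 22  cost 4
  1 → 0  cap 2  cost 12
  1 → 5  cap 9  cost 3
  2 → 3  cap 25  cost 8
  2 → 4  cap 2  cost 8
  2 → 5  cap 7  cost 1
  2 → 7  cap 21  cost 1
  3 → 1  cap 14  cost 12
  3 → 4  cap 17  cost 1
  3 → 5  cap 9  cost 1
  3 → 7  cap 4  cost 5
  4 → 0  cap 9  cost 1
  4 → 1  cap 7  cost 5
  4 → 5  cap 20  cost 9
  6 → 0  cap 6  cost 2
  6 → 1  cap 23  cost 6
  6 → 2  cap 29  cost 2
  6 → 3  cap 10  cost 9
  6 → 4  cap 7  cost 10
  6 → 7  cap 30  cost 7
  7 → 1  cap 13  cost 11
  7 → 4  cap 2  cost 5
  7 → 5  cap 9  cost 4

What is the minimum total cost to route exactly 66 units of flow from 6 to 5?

Minimum cost for 66 units: 863

shortest-cost path #1: 6→2→5 push 7 @ unit cost 3 (adds 21)
shortest-cost path #2: 6→2→7→5 push 9 @ unit cost 7 (adds 63)
shortest-cost path #3: 6→1→5 push 9 @ unit cost 9 (adds 81)
shortest-cost path #4: 6→3→5 push 9 @ unit cost 10 (adds 90)
shortest-cost path #5: 6→0→5 push 6 @ unit cost 12 (adds 72)
shortest-cost path #6: 6→2→7→4→5 push 2 @ unit cost 17 (adds 34)
shortest-cost path #7: 6→4→5 push 7 @ unit cost 19 (adds 133)
shortest-cost path #8: 6→2→4→5 push 2 @ unit cost 19 (adds 38)
shortest-cost path #9: 6→3→4→5 push 1 @ unit cost 19 (adds 19)
shortest-cost path #10: 6→2→3→4→5 push 8 @ unit cost 20 (adds 160)
shortest-cost path #11: 6→2→3→4→0→5 push 1 @ unit cost 22 (adds 22)
shortest-cost path #12: 6→7→2→3→4→0→5 push 5 @ unit cost 26 (adds 130)
total cost = 863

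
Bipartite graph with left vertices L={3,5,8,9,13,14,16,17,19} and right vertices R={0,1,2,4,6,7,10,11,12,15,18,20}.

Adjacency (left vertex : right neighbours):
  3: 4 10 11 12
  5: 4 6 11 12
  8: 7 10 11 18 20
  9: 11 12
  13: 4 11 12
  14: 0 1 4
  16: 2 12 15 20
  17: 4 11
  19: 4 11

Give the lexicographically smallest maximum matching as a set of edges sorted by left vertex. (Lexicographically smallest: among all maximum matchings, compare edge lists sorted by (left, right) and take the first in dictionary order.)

|M| = 8 (so the lex-smallest maximum matching has 8 edges)
process left vertices in ascending order; for each, take the smallest-labelled available neighbour that still permits 8 edges overall, or leave it unmatched if none does
lex-smallest matching: {3-10, 5-6, 8-7, 9-11, 13-12, 14-0, 16-2, 17-4}

Lex-smallest maximum matching: {(3,10), (5,6), (8,7), (9,11), (13,12), (14,0), (16,2), (17,4)}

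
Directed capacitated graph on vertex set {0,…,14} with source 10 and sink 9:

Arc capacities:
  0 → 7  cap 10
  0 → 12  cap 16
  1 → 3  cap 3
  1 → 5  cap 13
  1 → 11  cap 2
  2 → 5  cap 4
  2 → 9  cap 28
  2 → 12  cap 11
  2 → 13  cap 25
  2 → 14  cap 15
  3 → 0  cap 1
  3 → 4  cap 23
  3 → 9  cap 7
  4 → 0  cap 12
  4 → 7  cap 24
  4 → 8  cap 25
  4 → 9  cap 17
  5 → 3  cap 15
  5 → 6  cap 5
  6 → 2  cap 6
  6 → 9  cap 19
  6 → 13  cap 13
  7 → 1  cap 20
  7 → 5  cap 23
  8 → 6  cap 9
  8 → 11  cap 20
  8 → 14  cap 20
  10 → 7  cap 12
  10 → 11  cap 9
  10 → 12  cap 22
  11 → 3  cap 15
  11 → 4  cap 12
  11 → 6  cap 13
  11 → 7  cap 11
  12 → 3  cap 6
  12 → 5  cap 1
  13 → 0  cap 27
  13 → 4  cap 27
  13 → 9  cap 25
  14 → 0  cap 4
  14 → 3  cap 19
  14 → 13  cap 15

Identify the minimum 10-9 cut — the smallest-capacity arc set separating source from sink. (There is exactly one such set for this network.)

augment #1: 10→11→3→9 push 7
augment #2: 10→11→4→9 push 2
augment #3: 10→7→5→6→9 push 5
augment #4: 10→12→3→4→9 push 6
augment #5: 10→7→1→3→4→9 push 3
augment #6: 10→7→1→11→4→9 push 2
augment #7: 10→7→5→3→4→9 push 2
augment #8: 10→12→5→3→4→9 push 1
max flow = 28; residual-reachable set from 10 gives S-side
cut edges (S→T): {(10,7), (10,11), (12,3), (12,5)} total cap 28

Min-cut arcs: {(10,7), (10,11), (12,3), (12,5)} (total capacity 28)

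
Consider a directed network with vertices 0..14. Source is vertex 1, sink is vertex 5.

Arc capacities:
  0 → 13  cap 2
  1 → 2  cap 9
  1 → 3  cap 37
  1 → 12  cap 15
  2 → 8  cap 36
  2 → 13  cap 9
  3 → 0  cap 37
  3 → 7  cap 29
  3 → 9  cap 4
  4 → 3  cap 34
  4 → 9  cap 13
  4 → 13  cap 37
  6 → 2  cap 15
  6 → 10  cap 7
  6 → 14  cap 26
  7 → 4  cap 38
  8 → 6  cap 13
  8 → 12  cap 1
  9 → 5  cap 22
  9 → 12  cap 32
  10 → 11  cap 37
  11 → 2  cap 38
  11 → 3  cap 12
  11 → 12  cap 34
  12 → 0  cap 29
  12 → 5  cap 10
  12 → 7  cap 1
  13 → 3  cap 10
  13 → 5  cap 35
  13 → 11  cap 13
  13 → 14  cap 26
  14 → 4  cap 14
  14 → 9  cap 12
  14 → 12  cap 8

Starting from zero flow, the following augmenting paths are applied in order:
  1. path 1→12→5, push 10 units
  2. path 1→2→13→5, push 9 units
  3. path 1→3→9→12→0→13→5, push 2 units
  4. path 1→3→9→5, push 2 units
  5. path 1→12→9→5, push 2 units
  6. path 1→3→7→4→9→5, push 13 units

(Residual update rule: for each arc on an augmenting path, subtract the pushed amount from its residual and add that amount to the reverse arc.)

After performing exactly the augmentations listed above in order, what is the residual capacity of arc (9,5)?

after path 1 (1→12→5, push 10): res(9,5)=22
after path 2 (1→2→13→5, push 9): res(9,5)=22
after path 3 (1→3→9→12→0→13→5, push 2): res(9,5)=22
after path 4 (1→3→9→5, push 2): res(9,5)=20
after path 5 (1→12→9→5, push 2): res(9,5)=18
after path 6 (1→3→7→4→9→5, push 13): res(9,5)=5

Residual capacity of (9,5): 5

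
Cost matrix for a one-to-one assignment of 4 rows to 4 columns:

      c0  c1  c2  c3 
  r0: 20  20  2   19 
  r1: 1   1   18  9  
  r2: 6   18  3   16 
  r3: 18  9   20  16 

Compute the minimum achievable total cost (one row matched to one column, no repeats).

optimal assignment: row0→col2 (cost 2), row1→col1 (cost 1), row2→col0 (cost 6), row3→col3 (cost 16)
total = 2 + 1 + 6 + 16 = 25

Minimum assignment cost: 25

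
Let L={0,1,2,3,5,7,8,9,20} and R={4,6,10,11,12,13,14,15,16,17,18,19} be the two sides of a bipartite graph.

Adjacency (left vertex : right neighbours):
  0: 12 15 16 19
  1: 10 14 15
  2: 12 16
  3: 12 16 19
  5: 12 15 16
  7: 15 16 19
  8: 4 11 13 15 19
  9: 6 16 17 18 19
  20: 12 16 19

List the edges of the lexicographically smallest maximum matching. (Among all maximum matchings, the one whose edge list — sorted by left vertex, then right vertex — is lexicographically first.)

Lex-smallest maximum matching: {(0,12), (1,10), (2,16), (3,19), (5,15), (8,4), (9,6)}

|M| = 7 (so the lex-smallest maximum matching has 7 edges)
process left vertices in ascending order; for each, take the smallest-labelled available neighbour that still permits 7 edges overall, or leave it unmatched if none does
lex-smallest matching: {0-12, 1-10, 2-16, 3-19, 5-15, 8-4, 9-6}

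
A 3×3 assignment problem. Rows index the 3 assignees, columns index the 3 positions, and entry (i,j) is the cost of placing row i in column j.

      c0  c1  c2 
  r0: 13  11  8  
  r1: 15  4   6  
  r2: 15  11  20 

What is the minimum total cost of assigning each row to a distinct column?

Minimum assignment cost: 27

optimal assignment: row0→col2 (cost 8), row1→col1 (cost 4), row2→col0 (cost 15)
total = 8 + 4 + 15 = 27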